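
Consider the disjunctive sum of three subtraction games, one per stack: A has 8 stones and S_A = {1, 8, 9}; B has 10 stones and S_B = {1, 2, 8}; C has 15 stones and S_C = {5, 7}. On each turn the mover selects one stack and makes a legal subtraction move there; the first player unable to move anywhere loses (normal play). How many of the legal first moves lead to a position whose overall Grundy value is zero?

3

Stack A, S = {1, 8, 9}:
G(0) = 0
G(1) = mex{0} = 1
G(2) = mex{1} = 0
G(3) = mex{0} = 1
G(4) = mex{1} = 0
G(5) = mex{0} = 1
G(6) = mex{1} = 0
G(7) = mex{0} = 1
G(8) = mex{1,0} = 2
G_A(8) = 2.
Stack B, S = {1, 2, 8}:
G(0) = 0
G(1) = mex{0} = 1
G(2) = mex{1,0} = 2
G(3) = mex{2,1} = 0
G(4) = mex{0,2} = 1
G(5) = mex{1,0} = 2
G(6) = mex{2,1} = 0
G(7) = mex{0,2} = 1
G(8) = mex{1,0,0} = 2
G(9) = mex{2,1,1} = 0
G(10) = mex{0,2,2} = 1
G_B(10) = 1.
Stack C, S = {5, 7}:
n :  0  1  2  3  4  5  6  7  8  9 10 11 12 13 14 15
G :  0  0  0  0  0  1  1  1  1  1  2  2  0  0  0  0
G_C(15) = 0.
Combined Grundy value = 2 ⊕ 1 ⊕ 0 = 3.
A winning move leaves total XOR = 0, i.e. changes one component's Grundy value g to g ⊕ X where X is the current total.
Stack A: need g' = 2⊕3 = 1. Options: 8−1→G=1, 8−8→G=0. Hits: 1.
Stack B: need g' = 1⊕3 = 2. Options: 10−1→G=0, 10−2→G=2, 10−8→G=2. Hits: 2.
Stack C: need g' = 0⊕3 = 3. Options: 15−5→G=2, 15−7→G=1. Hits: 0.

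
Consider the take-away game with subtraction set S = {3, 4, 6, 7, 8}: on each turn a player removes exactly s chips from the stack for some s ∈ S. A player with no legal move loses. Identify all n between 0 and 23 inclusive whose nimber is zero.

G(0) = 0
G(1) = mex{} = 0
G(2) = mex{} = 0
G(3) = mex{0} = 1
G(4) = mex{0,0} = 1
G(5) = mex{0,0} = 1
G(6) = mex{1,0,0} = 2
G(7) = mex{1,1,0,0} = 2
G(8) = mex{1,1,0,0,0} = 2
G(9) = mex{2,1,1,0,0} = 3
G(10) = mex{2,2,1,1,0} = 3
G(11) = mex{2,2,1,1,1} = 0
G(12) = mex{3,2,2,1,1} = 0
G(13) = mex{3,3,2,2,1} = 0
G(14) = mex{0,3,2,2,2} = 1
G(15) = mex{0,0,3,2,2} = 1
G(16) = mex{0,0,3,3,2} = 1
G(17) = mex{1,0,0,3,3} = 2
G(18) = mex{1,1,0,0,3} = 2
G(19) = mex{1,1,0,0,0} = 2
G(20) = mex{2,1,1,0,0} = 3
G(21) = mex{2,2,1,1,0} = 3
G(22) = mex{2,2,1,1,1} = 0
G(23) = mex{3,2,2,1,1} = 0
P-positions are exactly the n with G(n) = 0.

0, 1, 2, 11, 12, 13, 22, 23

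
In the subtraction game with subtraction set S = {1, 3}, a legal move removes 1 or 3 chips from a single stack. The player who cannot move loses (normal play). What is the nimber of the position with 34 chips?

0

G(0) = 0
G(1) = mex{0} = 1
G(2) = mex{1} = 0
G(3) = mex{0,0} = 1
G(4) = mex{1,1} = 0
G(5) = mex{0,0} = 1
G(6) = mex{1,1} = 0
G(7) = mex{0,0} = 1
G(8) = mex{1,1} = 0
G(9) = mex{0,0} = 1
G(10) = mex{1,1} = 0
G(11) = mex{0,0} = 1
G(12) = mex{1,1} = 0
G(13) = mex{0,0} = 1
G(14) = mex{1,1} = 0
G(15) = mex{0,0} = 1
G(16) = mex{1,1} = 0
G(17) = mex{0,0} = 1
G(18) = mex{1,1} = 0
G(19) = mex{0,0} = 1
G(20) = mex{1,1} = 0
G(21) = mex{0,0} = 1
G(22) = mex{1,1} = 0
G(23) = mex{0,0} = 1
G(24) = mex{1,1} = 0
G(25) = mex{0,0} = 1
G(26) = mex{1,1} = 0
G(27) = mex{0,0} = 1
G(28) = mex{1,1} = 0
G(29) = mex{0,0} = 1
G(30) = mex{1,1} = 0
G(31) = mex{0,0} = 1
G(32) = mex{1,1} = 0
G(33) = mex{0,0} = 1
G(34) = mex{1,1} = 0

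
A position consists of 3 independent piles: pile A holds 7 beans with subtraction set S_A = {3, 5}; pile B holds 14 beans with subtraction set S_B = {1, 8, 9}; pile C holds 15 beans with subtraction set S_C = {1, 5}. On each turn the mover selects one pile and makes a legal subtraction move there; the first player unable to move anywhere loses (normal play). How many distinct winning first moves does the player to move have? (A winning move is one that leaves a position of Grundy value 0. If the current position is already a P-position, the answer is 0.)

3

Pile A, S = {3, 5}:
G(0) = 0
G(1) = mex{} = 0
G(2) = mex{} = 0
G(3) = mex{0} = 1
G(4) = mex{0} = 1
G(5) = mex{0,0} = 1
G(6) = mex{1,0} = 2
G(7) = mex{1,0} = 2
G_A(7) = 2.
Pile B, S = {1, 8, 9}:
G(0) = 0
G(1) = mex{0} = 1
G(2) = mex{1} = 0
G(3) = mex{0} = 1
G(4) = mex{1} = 0
G(5) = mex{0} = 1
G(6) = mex{1} = 0
G(7) = mex{0} = 1
G(8) = mex{1,0} = 2
G(9) = mex{2,1,0} = 3
G(10) = mex{3,0,1} = 2
G(11) = mex{2,1,0} = 3
G(12) = mex{3,0,1} = 2
G(13) = mex{2,1,0} = 3
G(14) = mex{3,0,1} = 2
G_B(14) = 2.
Pile C, S = {1, 5}:
G(0) = 0
G(1) = mex{0} = 1
G(2) = mex{1} = 0
G(3) = mex{0} = 1
G(4) = mex{1} = 0
G(5) = mex{0,0} = 1
G(6) = mex{1,1} = 0
G(7) = mex{0,0} = 1
G(8) = mex{1,1} = 0
G(9) = mex{0,0} = 1
G(10) = mex{1,1} = 0
G(11) = mex{0,0} = 1
G(12) = mex{1,1} = 0
G(13) = mex{0,0} = 1
G(14) = mex{1,1} = 0
G(15) = mex{0,0} = 1
G_C(15) = 1.
Combined Grundy value = 2 ⊕ 2 ⊕ 1 = 1.
A winning move leaves total XOR = 0, i.e. changes one component's Grundy value g to g ⊕ X where X is the current total.
Pile A: need g' = 2⊕1 = 3. Options: 7−3→G=1, 7−5→G=0. Hits: 0.
Pile B: need g' = 2⊕1 = 3. Options: 14−1→G=3, 14−8→G=0, 14−9→G=1. Hits: 1.
Pile C: need g' = 1⊕1 = 0. Options: 15−1→G=0, 15−5→G=0. Hits: 2.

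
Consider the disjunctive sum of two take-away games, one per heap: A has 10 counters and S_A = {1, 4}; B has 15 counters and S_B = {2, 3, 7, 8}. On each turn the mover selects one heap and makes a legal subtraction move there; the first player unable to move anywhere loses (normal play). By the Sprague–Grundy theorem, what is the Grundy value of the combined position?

Heap A, S = {1, 4}:
n :  0  1  2  3  4  5  6  7  8  9 10
G :  0  1  0  1  2  0  1  0  1  2  0
G_A(10) = 0.
Heap B, S = {2, 3, 7, 8}:
n :  0  1  2  3  4  5  6  7  8  9 10 11 12 13 14 15
G :  0  0  1  1  2  0  0  1  1  2  0  0  1  1  2  0
G_B(15) = 0.
Combined Grundy value = 0 ⊕ 0 = 0.

0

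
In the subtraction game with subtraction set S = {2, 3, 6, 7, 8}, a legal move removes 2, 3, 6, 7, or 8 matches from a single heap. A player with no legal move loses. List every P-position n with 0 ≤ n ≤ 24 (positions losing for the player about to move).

n :  0  1  2  3  4  5  6  7  8  9 10 11 12 13 14 15 16 17 18 19 20 21 22 23 24
G :  0  0  1  1  2  0  3  1  2  2  0  3  1  2  0  0  1  1  2  0  3  1  2  2  0
P-positions are exactly the n with G(n) = 0.

0, 1, 5, 10, 14, 15, 19, 24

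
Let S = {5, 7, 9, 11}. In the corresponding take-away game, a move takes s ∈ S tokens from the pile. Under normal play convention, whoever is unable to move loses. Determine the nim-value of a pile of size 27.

2

n :  0  1  2  3  4  5  6  7  8  9 10 11 12 13 14 15 16 17 18 19 20 21 22 23 24 25 26 27
G :  0  0  0  0  0  1  1  1  1  1  2  2  2  2  2  3  0  0  0  0  0  1  1  1  1  1  2  2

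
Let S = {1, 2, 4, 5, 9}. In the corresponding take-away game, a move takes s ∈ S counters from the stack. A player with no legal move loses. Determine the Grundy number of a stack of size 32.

0

n :  0  1  2  3  4  5  6  7  8  9 10 11 12 13 14 15 16 17 18 19 20 21 22 23 24 25 26 27 28 29 30 31 32
G :  0  1  2  0  1  2  0  1  2  3  4  5  3  0  1  2  0  1  2  0  1  2  3  4  5  3  0  1  2  0  1  2  0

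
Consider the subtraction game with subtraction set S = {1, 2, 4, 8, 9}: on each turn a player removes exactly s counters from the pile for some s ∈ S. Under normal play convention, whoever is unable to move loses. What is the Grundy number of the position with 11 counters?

5

n :  0  1  2  3  4  5  6  7  8  9 10 11
G :  0  1  2  0  1  2  0  1  2  3  4  5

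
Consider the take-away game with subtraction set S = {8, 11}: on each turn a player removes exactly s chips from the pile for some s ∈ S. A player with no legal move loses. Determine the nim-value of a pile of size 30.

1

G(0) = 0
G(1) = mex{} = 0
G(2) = mex{} = 0
G(3) = mex{} = 0
G(4) = mex{} = 0
G(5) = mex{} = 0
G(6) = mex{} = 0
G(7) = mex{} = 0
G(8) = mex{0} = 1
G(9) = mex{0} = 1
G(10) = mex{0} = 1
G(11) = mex{0,0} = 1
G(12) = mex{0,0} = 1
G(13) = mex{0,0} = 1
G(14) = mex{0,0} = 1
G(15) = mex{0,0} = 1
G(16) = mex{1,0} = 2
G(17) = mex{1,0} = 2
G(18) = mex{1,0} = 2
G(19) = mex{1,1} = 0
G(20) = mex{1,1} = 0
G(21) = mex{1,1} = 0
G(22) = mex{1,1} = 0
G(23) = mex{1,1} = 0
G(24) = mex{2,1} = 0
G(25) = mex{2,1} = 0
G(26) = mex{2,1} = 0
G(27) = mex{0,2} = 1
G(28) = mex{0,2} = 1
G(29) = mex{0,2} = 1
G(30) = mex{0,0} = 1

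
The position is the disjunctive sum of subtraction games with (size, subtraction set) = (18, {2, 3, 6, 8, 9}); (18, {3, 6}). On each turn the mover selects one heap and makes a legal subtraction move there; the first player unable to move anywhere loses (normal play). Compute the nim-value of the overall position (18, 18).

Heap A, S = {2, 3, 6, 8, 9}:
n :  0  1  2  3  4  5  6  7  8  9 10 11 12 13 14 15 16 17 18
G :  0  0  1  1  2  0  3  1  2  2  3  3  0  4  1  5  0  0  1
G_A(18) = 1.
Heap B, S = {3, 6}:
n :  0  1  2  3  4  5  6  7  8  9 10 11 12 13 14 15 16 17 18
G :  0  0  0  1  1  1  2  2  2  0  0  0  1  1  1  2  2  2  0
G_B(18) = 0.
Combined Grundy value = 1 ⊕ 0 = 1.

1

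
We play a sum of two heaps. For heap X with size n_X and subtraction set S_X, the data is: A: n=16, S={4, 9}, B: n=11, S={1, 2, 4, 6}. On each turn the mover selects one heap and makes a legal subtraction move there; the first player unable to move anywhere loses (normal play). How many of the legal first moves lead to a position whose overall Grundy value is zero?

0

Heap A, S = {4, 9}:
n :  0  1  2  3  4  5  6  7  8  9 10 11 12 13 14 15 16
G :  0  0  0  0  1  1  1  1  0  2  2  2  1  0  0  0  0
G_A(16) = 0.
Heap B, S = {1, 2, 4, 6}:
G(0) = 0
G(1) = mex{0} = 1
G(2) = mex{1,0} = 2
G(3) = mex{2,1} = 0
G(4) = mex{0,2,0} = 1
G(5) = mex{1,0,1} = 2
G(6) = mex{2,1,2,0} = 3
G(7) = mex{3,2,0,1} = 4
G(8) = mex{4,3,1,2} = 0
G(9) = mex{0,4,2,0} = 1
G(10) = mex{1,0,3,1} = 2
G(11) = mex{2,1,4,2} = 0
G_B(11) = 0.
Combined Grundy value = 0 ⊕ 0 = 0.
A winning move leaves total XOR = 0, i.e. changes one component's Grundy value g to g ⊕ X where X is the current total.
Heap A: target g' = 0⊕0 = 0, but every legal move changes the Grundy value (mex property), so 0 moves.
Heap B: target g' = 0⊕0 = 0, but every legal move changes the Grundy value (mex property), so 0 moves.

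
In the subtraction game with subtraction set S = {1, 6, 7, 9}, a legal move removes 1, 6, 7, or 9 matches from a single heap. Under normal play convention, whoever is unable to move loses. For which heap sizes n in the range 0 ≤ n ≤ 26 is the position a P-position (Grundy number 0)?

n :  0  1  2  3  4  5  6  7  8  9 10 11 12 13 14 15 16 17 18 19 20 21 22 23 24 25 26
G :  0  1  0  1  0  1  2  3  2  3  2  3  0  1  0  1  0  1  2  3  2  3  2  3  0  1  0
P-positions are exactly the n with G(n) = 0.

0, 2, 4, 12, 14, 16, 24, 26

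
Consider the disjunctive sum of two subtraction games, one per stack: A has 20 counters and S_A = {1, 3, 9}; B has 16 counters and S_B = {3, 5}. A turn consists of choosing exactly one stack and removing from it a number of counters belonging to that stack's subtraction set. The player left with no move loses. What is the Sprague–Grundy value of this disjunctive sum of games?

Stack A, S = {1, 3, 9}:
n :  0  1  2  3  4  5  6  7  8  9 10 11 12 13 14 15 16 17 18 19 20
G :  0  1  0  1  0  1  0  1  0  1  0  1  0  1  0  1  0  1  0  1  0
G_A(20) = 0.
Stack B, S = {3, 5}:
G(0) = 0
G(1) = mex{} = 0
G(2) = mex{} = 0
G(3) = mex{0} = 1
G(4) = mex{0} = 1
G(5) = mex{0,0} = 1
G(6) = mex{1,0} = 2
G(7) = mex{1,0} = 2
G(8) = mex{1,1} = 0
G(9) = mex{2,1} = 0
G(10) = mex{2,1} = 0
G(11) = mex{0,2} = 1
G(12) = mex{0,2} = 1
G(13) = mex{0,0} = 1
G(14) = mex{1,0} = 2
G(15) = mex{1,0} = 2
G(16) = mex{1,1} = 0
G_B(16) = 0.
Combined Grundy value = 0 ⊕ 0 = 0.

0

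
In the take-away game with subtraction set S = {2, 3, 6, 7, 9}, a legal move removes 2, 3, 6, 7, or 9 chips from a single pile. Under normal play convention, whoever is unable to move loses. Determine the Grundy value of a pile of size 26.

G(0) = 0
G(1) = mex{} = 0
G(2) = mex{0} = 1
G(3) = mex{0,0} = 1
G(4) = mex{1,0} = 2
G(5) = mex{1,1} = 0
G(6) = mex{2,1,0} = 3
G(7) = mex{0,2,0,0} = 1
G(8) = mex{3,0,1,0} = 2
G(9) = mex{1,3,1,1,0} = 2
G(10) = mex{2,1,2,1,0} = 3
G(11) = mex{2,2,0,2,1} = 3
G(12) = mex{3,2,3,0,1} = 4
G(13) = mex{3,3,1,3,2} = 0
G(14) = mex{4,3,2,1,0} = 5
G(15) = mex{0,4,2,2,3} = 1
G(16) = mex{5,0,3,2,1} = 4
G(17) = mex{1,5,3,3,2} = 0
G(18) = mex{4,1,4,3,2} = 0
G(19) = mex{0,4,0,4,3} = 1
G(20) = mex{0,0,5,0,3} = 1
G(21) = mex{1,0,1,5,4} = 2
G(22) = mex{1,1,4,1,0} = 2
G(23) = mex{2,1,0,4,5} = 3
G(24) = mex{2,2,0,0,1} = 3
G(25) = mex{3,2,1,0,4} = 5
G(26) = mex{3,3,1,1,0} = 2

2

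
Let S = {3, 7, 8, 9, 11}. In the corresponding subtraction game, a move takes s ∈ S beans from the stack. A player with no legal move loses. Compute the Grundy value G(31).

3

n :  0  1  2  3  4  5  6  7  8  9 10 11 12 13 14 15 16 17 18 19 20 21 22 23 24 25 26 27 28 29 30 31
G :  0  0  0  1  1  1  0  2  2  1  3  3  2  2  4  3  0  5  0  1  0  1  0  1  4  1  2  2  2  3  3  3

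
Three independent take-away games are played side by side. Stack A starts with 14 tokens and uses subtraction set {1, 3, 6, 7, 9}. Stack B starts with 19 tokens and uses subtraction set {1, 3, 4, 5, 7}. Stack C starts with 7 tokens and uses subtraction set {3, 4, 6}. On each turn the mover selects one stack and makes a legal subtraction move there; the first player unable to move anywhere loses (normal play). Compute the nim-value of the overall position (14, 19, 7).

3

Stack A, S = {1, 3, 6, 7, 9}:
n :  0  1  2  3  4  5  6  7  8  9 10 11 12 13 14
G :  0  1  0  1  0  1  2  3  2  3  2  3  0  1  0
G_A(14) = 0.
Stack B, S = {1, 3, 4, 5, 7}:
G(0) = 0
G(1) = mex{0} = 1
G(2) = mex{1} = 0
G(3) = mex{0,0} = 1
G(4) = mex{1,1,0} = 2
G(5) = mex{2,0,1,0} = 3
G(6) = mex{3,1,0,1} = 2
G(7) = mex{2,2,1,0,0} = 3
G(8) = mex{3,3,2,1,1} = 0
G(9) = mex{0,2,3,2,0} = 1
G(10) = mex{1,3,2,3,1} = 0
G(11) = mex{0,0,3,2,2} = 1
G(12) = mex{1,1,0,3,3} = 2
G(13) = mex{2,0,1,0,2} = 3
G(14) = mex{3,1,0,1,3} = 2
G(15) = mex{2,2,1,0,0} = 3
G(16) = mex{3,3,2,1,1} = 0
G(17) = mex{0,2,3,2,0} = 1
G(18) = mex{1,3,2,3,1} = 0
G(19) = mex{0,0,3,2,2} = 1
G_B(19) = 1.
Stack C, S = {3, 4, 6}:
G(0) = 0
G(1) = mex{} = 0
G(2) = mex{} = 0
G(3) = mex{0} = 1
G(4) = mex{0,0} = 1
G(5) = mex{0,0} = 1
G(6) = mex{1,0,0} = 2
G(7) = mex{1,1,0} = 2
G_C(7) = 2.
Combined Grundy value = 0 ⊕ 1 ⊕ 2 = 3.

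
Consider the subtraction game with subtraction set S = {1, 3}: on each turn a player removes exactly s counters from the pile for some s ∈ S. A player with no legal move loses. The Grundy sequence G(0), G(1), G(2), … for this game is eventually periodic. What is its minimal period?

G(0) = 0
G(1) = mex{0} = 1
G(2) = mex{1} = 0
G(3) = mex{0,0} = 1
G(4) = mex{1,1} = 0
G(5) = mex{0,0} = 1
G(6) = mex{1,1} = 0
G(7) = mex{0,0} = 1
G(8) = mex{1,1} = 0
G(9) = mex{0,0} = 1
G(10) = mex{1,1} = 0
G(11) = mex{0,0} = 1
G(12) = mex{1,1} = 0
G(13) = mex{0,0} = 1
G(14) = mex{1,1} = 0
G(n+2) = G(n) holds for n = 0,…,2 (a full window of length max(S) = 3), so the sequence is purely periodic with period 2.

2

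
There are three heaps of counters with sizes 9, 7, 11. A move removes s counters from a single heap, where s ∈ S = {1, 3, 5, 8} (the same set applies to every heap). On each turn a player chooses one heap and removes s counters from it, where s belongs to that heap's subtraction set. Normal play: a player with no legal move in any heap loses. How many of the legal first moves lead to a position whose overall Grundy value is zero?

All heaps use S = {1, 3, 5, 8}:
n :  0  1  2  3  4  5  6  7  8  9 10 11
G :  0  1  0  1  0  1  0  1  2  3  2  3
Heap A: G(9) = 3.
Heap B: G(7) = 1.
Heap C: G(11) = 3.
Combined Grundy value = 3 ⊕ 1 ⊕ 3 = 1.
A winning move leaves total XOR = 0, i.e. changes one component's Grundy value g to g ⊕ X where X is the current total.
Heap A: need g' = 3⊕1 = 2. Options: 9−1→G=2, 9−3→G=0, 9−5→G=0, 9−8→G=1. Hits: 1.
Heap B: need g' = 1⊕1 = 0. Options: 7−1→G=0, 7−3→G=0, 7−5→G=0. Hits: 3.
Heap C: need g' = 3⊕1 = 2. Options: 11−1→G=2, 11−3→G=2, 11−5→G=0, 11−8→G=1. Hits: 2.

6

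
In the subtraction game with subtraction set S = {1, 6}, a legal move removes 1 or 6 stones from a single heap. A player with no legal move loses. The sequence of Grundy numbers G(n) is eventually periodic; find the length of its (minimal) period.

7

n :  0  1  2  3  4  5  6  7  8  9 10 11 12 13 14 15
G :  0  1  0  1  0  1  2  0  1  0  1  0  1  2  0  1
G(n+7) = G(n) holds for n = 0,…,5 (a full window of length max(S) = 6), so the sequence is purely periodic with period 7.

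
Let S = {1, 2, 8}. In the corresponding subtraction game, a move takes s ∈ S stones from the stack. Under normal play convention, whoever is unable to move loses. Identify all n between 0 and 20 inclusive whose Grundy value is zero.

0, 3, 6, 9, 12, 15, 18

G(0) = 0
G(1) = mex{0} = 1
G(2) = mex{1,0} = 2
G(3) = mex{2,1} = 0
G(4) = mex{0,2} = 1
G(5) = mex{1,0} = 2
G(6) = mex{2,1} = 0
G(7) = mex{0,2} = 1
G(8) = mex{1,0,0} = 2
G(9) = mex{2,1,1} = 0
G(10) = mex{0,2,2} = 1
G(11) = mex{1,0,0} = 2
G(12) = mex{2,1,1} = 0
G(13) = mex{0,2,2} = 1
G(14) = mex{1,0,0} = 2
G(15) = mex{2,1,1} = 0
G(16) = mex{0,2,2} = 1
G(17) = mex{1,0,0} = 2
G(18) = mex{2,1,1} = 0
G(19) = mex{0,2,2} = 1
G(20) = mex{1,0,0} = 2
P-positions are exactly the n with G(n) = 0.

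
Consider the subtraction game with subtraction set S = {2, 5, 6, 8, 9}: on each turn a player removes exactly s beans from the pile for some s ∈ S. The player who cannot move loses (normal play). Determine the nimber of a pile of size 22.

n :  0  1  2  3  4  5  6  7  8  9 10 11 12 13 14 15 16 17 18 19 20 21 22
G :  0  0  1  1  0  2  1  3  2  2  3  0  2  1  0  0  1  1  0  2  1  3  2

2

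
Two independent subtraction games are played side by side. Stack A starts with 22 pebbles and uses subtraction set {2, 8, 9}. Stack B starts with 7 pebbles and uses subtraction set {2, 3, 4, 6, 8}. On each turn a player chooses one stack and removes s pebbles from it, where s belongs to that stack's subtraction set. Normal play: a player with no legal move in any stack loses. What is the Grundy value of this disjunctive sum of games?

Stack A, S = {2, 8, 9}:
G(0) = 0
G(1) = mex{} = 0
G(2) = mex{0} = 1
G(3) = mex{0} = 1
G(4) = mex{1} = 0
G(5) = mex{1} = 0
G(6) = mex{0} = 1
G(7) = mex{0} = 1
G(8) = mex{1,0} = 2
G(9) = mex{1,0,0} = 2
G(10) = mex{2,1,0} = 3
G(11) = mex{2,1,1} = 0
G(12) = mex{3,0,1} = 2
G(13) = mex{0,0,0} = 1
G(14) = mex{2,1,0} = 3
G(15) = mex{1,1,1} = 0
G(16) = mex{3,2,1} = 0
G(17) = mex{0,2,2} = 1
G(18) = mex{0,3,2} = 1
G(19) = mex{1,0,3} = 2
G(20) = mex{1,2,0} = 3
G(21) = mex{2,1,2} = 0
G(22) = mex{3,3,1} = 0
G_A(22) = 0.
Stack B, S = {2, 3, 4, 6, 8}:
G(0) = 0
G(1) = mex{} = 0
G(2) = mex{0} = 1
G(3) = mex{0,0} = 1
G(4) = mex{1,0,0} = 2
G(5) = mex{1,1,0} = 2
G(6) = mex{2,1,1,0} = 3
G(7) = mex{2,2,1,0} = 3
G_B(7) = 3.
Combined Grundy value = 0 ⊕ 3 = 3.

3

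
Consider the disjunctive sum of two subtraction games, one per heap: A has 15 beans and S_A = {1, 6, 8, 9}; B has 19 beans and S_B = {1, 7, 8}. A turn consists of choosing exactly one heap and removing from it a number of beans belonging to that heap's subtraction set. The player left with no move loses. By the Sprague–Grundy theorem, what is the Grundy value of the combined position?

1

Heap A, S = {1, 6, 8, 9}:
G(0) = 0
G(1) = mex{0} = 1
G(2) = mex{1} = 0
G(3) = mex{0} = 1
G(4) = mex{1} = 0
G(5) = mex{0} = 1
G(6) = mex{1,0} = 2
G(7) = mex{2,1} = 0
G(8) = mex{0,0,0} = 1
G(9) = mex{1,1,1,0} = 2
G(10) = mex{2,0,0,1} = 3
G(11) = mex{3,1,1,0} = 2
G(12) = mex{2,2,0,1} = 3
G(13) = mex{3,0,1,0} = 2
G(14) = mex{2,1,2,1} = 0
G(15) = mex{0,2,0,2} = 1
G_A(15) = 1.
Heap B, S = {1, 7, 8}:
G(0) = 0
G(1) = mex{0} = 1
G(2) = mex{1} = 0
G(3) = mex{0} = 1
G(4) = mex{1} = 0
G(5) = mex{0} = 1
G(6) = mex{1} = 0
G(7) = mex{0,0} = 1
G(8) = mex{1,1,0} = 2
G(9) = mex{2,0,1} = 3
G(10) = mex{3,1,0} = 2
G(11) = mex{2,0,1} = 3
G(12) = mex{3,1,0} = 2
G(13) = mex{2,0,1} = 3
G(14) = mex{3,1,0} = 2
G(15) = mex{2,2,1} = 0
G(16) = mex{0,3,2} = 1
G(17) = mex{1,2,3} = 0
G(18) = mex{0,3,2} = 1
G(19) = mex{1,2,3} = 0
G_B(19) = 0.
Combined Grundy value = 1 ⊕ 0 = 1.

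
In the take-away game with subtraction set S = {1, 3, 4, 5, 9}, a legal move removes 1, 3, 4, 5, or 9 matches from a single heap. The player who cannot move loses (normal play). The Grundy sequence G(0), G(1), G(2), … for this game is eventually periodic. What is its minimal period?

n :  0  1  2  3  4  5  6  7  8  9 10 11 12 13 14 15 16 17 18
G :  0  1  0  1  2  3  2  3  0  1  0  1  2  3  2  3  0  1  0
G(n+8) = G(n) holds for n = 0,…,8 (a full window of length max(S) = 9), so the sequence is purely periodic with period 8.

8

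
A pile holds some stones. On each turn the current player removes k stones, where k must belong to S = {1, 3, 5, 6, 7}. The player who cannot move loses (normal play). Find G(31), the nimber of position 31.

G(0) = 0
G(1) = mex{0} = 1
G(2) = mex{1} = 0
G(3) = mex{0,0} = 1
G(4) = mex{1,1} = 0
G(5) = mex{0,0,0} = 1
G(6) = mex{1,1,1,0} = 2
G(7) = mex{2,0,0,1,0} = 3
G(8) = mex{3,1,1,0,1} = 2
G(9) = mex{2,2,0,1,0} = 3
G(10) = mex{3,3,1,0,1} = 2
G(11) = mex{2,2,2,1,0} = 3
G(12) = mex{3,3,3,2,1} = 0
G(13) = mex{0,2,2,3,2} = 1
G(14) = mex{1,3,3,2,3} = 0
G(15) = mex{0,0,2,3,2} = 1
G(16) = mex{1,1,3,2,3} = 0
G(17) = mex{0,0,0,3,2} = 1
G(18) = mex{1,1,1,0,3} = 2
G(19) = mex{2,0,0,1,0} = 3
G(20) = mex{3,1,1,0,1} = 2
G(21) = mex{2,2,0,1,0} = 3
G(22) = mex{3,3,1,0,1} = 2
G(23) = mex{2,2,2,1,0} = 3
G(24) = mex{3,3,3,2,1} = 0
G(25) = mex{0,2,2,3,2} = 1
G(26) = mex{1,3,3,2,3} = 0
G(27) = mex{0,0,2,3,2} = 1
G(28) = mex{1,1,3,2,3} = 0
G(29) = mex{0,0,0,3,2} = 1
G(30) = mex{1,1,1,0,3} = 2
G(31) = mex{2,0,0,1,0} = 3

3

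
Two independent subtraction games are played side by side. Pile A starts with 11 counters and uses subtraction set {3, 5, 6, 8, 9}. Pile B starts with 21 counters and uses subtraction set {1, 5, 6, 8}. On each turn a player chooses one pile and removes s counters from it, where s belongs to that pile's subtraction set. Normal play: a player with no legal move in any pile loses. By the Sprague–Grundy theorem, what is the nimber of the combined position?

Pile A, S = {3, 5, 6, 8, 9}:
n :  0  1  2  3  4  5  6  7  8  9 10 11
G :  0  0  0  1  1  1  2  2  2  3  3  3
G_A(11) = 3.
Pile B, S = {1, 5, 6, 8}:
G(0) = 0
G(1) = mex{0} = 1
G(2) = mex{1} = 0
G(3) = mex{0} = 1
G(4) = mex{1} = 0
G(5) = mex{0,0} = 1
G(6) = mex{1,1,0} = 2
G(7) = mex{2,0,1} = 3
G(8) = mex{3,1,0,0} = 2
G(9) = mex{2,0,1,1} = 3
G(10) = mex{3,1,0,0} = 2
G(11) = mex{2,2,1,1} = 0
G(12) = mex{0,3,2,0} = 1
G(13) = mex{1,2,3,1} = 0
G(14) = mex{0,3,2,2} = 1
G(15) = mex{1,2,3,3} = 0
G(16) = mex{0,0,2,2} = 1
G(17) = mex{1,1,0,3} = 2
G(18) = mex{2,0,1,2} = 3
G(19) = mex{3,1,0,0} = 2
G(20) = mex{2,0,1,1} = 3
G(21) = mex{3,1,0,0} = 2
G_B(21) = 2.
Combined Grundy value = 3 ⊕ 2 = 1.

1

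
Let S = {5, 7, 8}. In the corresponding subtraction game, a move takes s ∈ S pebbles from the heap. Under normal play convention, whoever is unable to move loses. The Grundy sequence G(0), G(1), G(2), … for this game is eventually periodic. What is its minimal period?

13

n :  0  1  2  3  4  5  6  7  8  9 10 11 12 13 14 15 16 17 18 19 20 21 22 23 24 25 26 27
G :  0  0  0  0  0  1  1  1  1  1  2  2  2  0  0  0  0  0  1  1  1  1  1  2  2  2  0  0
G(n+13) = G(n) holds for n = 0,…,7 (a full window of length max(S) = 8), so the sequence is purely periodic with period 13.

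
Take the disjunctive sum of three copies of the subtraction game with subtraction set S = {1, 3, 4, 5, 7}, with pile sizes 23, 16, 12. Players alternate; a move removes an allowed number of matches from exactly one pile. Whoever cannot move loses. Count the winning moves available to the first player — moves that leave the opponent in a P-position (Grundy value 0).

6

All piles use S = {1, 3, 4, 5, 7}:
n :  0  1  2  3  4  5  6  7  8  9 10 11 12 13 14 15 16 17 18 19 20 21 22 23
G :  0  1  0  1  2  3  2  3  0  1  0  1  2  3  2  3  0  1  0  1  2  3  2  3
Pile A: G(23) = 3.
Pile B: G(16) = 0.
Pile C: G(12) = 2.
Combined Grundy value = 3 ⊕ 0 ⊕ 2 = 1.
A winning move leaves total XOR = 0, i.e. changes one component's Grundy value g to g ⊕ X where X is the current total.
Pile A: need g' = 3⊕1 = 2. Options: 23−1→G=2, 23−3→G=2, 23−4→G=1, 23−5→G=0, 23−7→G=0. Hits: 2.
Pile B: need g' = 0⊕1 = 1. Options: 16−1→G=3, 16−3→G=3, 16−4→G=2, 16−5→G=1, 16−7→G=1. Hits: 2.
Pile C: need g' = 2⊕1 = 3. Options: 12−1→G=1, 12−3→G=1, 12−4→G=0, 12−5→G=3, 12−7→G=3. Hits: 2.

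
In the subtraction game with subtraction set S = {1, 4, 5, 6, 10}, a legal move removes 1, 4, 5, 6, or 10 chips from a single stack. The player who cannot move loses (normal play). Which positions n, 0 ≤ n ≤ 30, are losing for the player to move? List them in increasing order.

0, 2, 9, 11, 18, 20, 27, 29

G(0) = 0
G(1) = mex{0} = 1
G(2) = mex{1} = 0
G(3) = mex{0} = 1
G(4) = mex{1,0} = 2
G(5) = mex{2,1,0} = 3
G(6) = mex{3,0,1,0} = 2
G(7) = mex{2,1,0,1} = 3
G(8) = mex{3,2,1,0} = 4
G(9) = mex{4,3,2,1} = 0
G(10) = mex{0,2,3,2,0} = 1
G(11) = mex{1,3,2,3,1} = 0
G(12) = mex{0,4,3,2,0} = 1
G(13) = mex{1,0,4,3,1} = 2
G(14) = mex{2,1,0,4,2} = 3
G(15) = mex{3,0,1,0,3} = 2
G(16) = mex{2,1,0,1,2} = 3
G(17) = mex{3,2,1,0,3} = 4
G(18) = mex{4,3,2,1,4} = 0
G(19) = mex{0,2,3,2,0} = 1
G(20) = mex{1,3,2,3,1} = 0
G(21) = mex{0,4,3,2,0} = 1
G(22) = mex{1,0,4,3,1} = 2
G(23) = mex{2,1,0,4,2} = 3
G(24) = mex{3,0,1,0,3} = 2
G(25) = mex{2,1,0,1,2} = 3
G(26) = mex{3,2,1,0,3} = 4
G(27) = mex{4,3,2,1,4} = 0
G(28) = mex{0,2,3,2,0} = 1
G(29) = mex{1,3,2,3,1} = 0
G(30) = mex{0,4,3,2,0} = 1
P-positions are exactly the n with G(n) = 0.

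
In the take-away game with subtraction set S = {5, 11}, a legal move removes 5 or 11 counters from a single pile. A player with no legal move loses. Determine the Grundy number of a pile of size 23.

1

G(0) = 0
G(1) = mex{} = 0
G(2) = mex{} = 0
G(3) = mex{} = 0
G(4) = mex{} = 0
G(5) = mex{0} = 1
G(6) = mex{0} = 1
G(7) = mex{0} = 1
G(8) = mex{0} = 1
G(9) = mex{0} = 1
G(10) = mex{1} = 0
G(11) = mex{1,0} = 2
G(12) = mex{1,0} = 2
G(13) = mex{1,0} = 2
G(14) = mex{1,0} = 2
G(15) = mex{0,0} = 1
G(16) = mex{2,1} = 0
G(17) = mex{2,1} = 0
G(18) = mex{2,1} = 0
G(19) = mex{2,1} = 0
G(20) = mex{1,1} = 0
G(21) = mex{0,0} = 1
G(22) = mex{0,2} = 1
G(23) = mex{0,2} = 1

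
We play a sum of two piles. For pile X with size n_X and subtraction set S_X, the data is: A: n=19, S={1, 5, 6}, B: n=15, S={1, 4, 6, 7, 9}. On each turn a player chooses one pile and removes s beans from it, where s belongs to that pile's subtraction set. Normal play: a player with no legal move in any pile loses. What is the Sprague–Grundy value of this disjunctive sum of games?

Pile A, S = {1, 5, 6}:
n :  0  1  2  3  4  5  6  7  8  9 10 11 12 13 14 15 16 17 18 19
G :  0  1  0  1  0  1  2  3  2  3  2  0  1  0  1  0  1  2  3  2
G_A(19) = 2.
Pile B, S = {1, 4, 6, 7, 9}:
G(0) = 0
G(1) = mex{0} = 1
G(2) = mex{1} = 0
G(3) = mex{0} = 1
G(4) = mex{1,0} = 2
G(5) = mex{2,1} = 0
G(6) = mex{0,0,0} = 1
G(7) = mex{1,1,1,0} = 2
G(8) = mex{2,2,0,1} = 3
G(9) = mex{3,0,1,0,0} = 2
G(10) = mex{2,1,2,1,1} = 0
G(11) = mex{0,2,0,2,0} = 1
G(12) = mex{1,3,1,0,1} = 2
G(13) = mex{2,2,2,1,2} = 0
G(14) = mex{0,0,3,2,0} = 1
G(15) = mex{1,1,2,3,1} = 0
G_B(15) = 0.
Combined Grundy value = 2 ⊕ 0 = 2.

2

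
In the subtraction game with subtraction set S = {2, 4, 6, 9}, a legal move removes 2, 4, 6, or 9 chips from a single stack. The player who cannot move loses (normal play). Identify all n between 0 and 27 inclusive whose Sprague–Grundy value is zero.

0, 1, 8, 11, 16, 19, 24, 27

n :  0  1  2  3  4  5  6  7  8  9 10 11 12 13 14 15 16 17 18 19 20 21 22 23 24 25 26 27
G :  0  0  1  1  2  2  3  3  0  4  1  0  2  1  3  2  0  3  1  0  2  1  3  2  0  3  1  0
P-positions are exactly the n with G(n) = 0.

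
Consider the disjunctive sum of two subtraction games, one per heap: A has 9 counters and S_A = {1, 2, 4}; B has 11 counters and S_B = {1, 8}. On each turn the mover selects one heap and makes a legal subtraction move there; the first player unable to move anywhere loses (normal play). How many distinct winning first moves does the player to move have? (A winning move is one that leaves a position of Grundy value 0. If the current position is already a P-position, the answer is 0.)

0

Heap A, S = {1, 2, 4}:
G(0) = 0
G(1) = mex{0} = 1
G(2) = mex{1,0} = 2
G(3) = mex{2,1} = 0
G(4) = mex{0,2,0} = 1
G(5) = mex{1,0,1} = 2
G(6) = mex{2,1,2} = 0
G(7) = mex{0,2,0} = 1
G(8) = mex{1,0,1} = 2
G(9) = mex{2,1,2} = 0
G_A(9) = 0.
Heap B, S = {1, 8}:
G(0) = 0
G(1) = mex{0} = 1
G(2) = mex{1} = 0
G(3) = mex{0} = 1
G(4) = mex{1} = 0
G(5) = mex{0} = 1
G(6) = mex{1} = 0
G(7) = mex{0} = 1
G(8) = mex{1,0} = 2
G(9) = mex{2,1} = 0
G(10) = mex{0,0} = 1
G(11) = mex{1,1} = 0
G_B(11) = 0.
Combined Grundy value = 0 ⊕ 0 = 0.
A winning move leaves total XOR = 0, i.e. changes one component's Grundy value g to g ⊕ X where X is the current total.
Heap A: target g' = 0⊕0 = 0, but every legal move changes the Grundy value (mex property), so 0 moves.
Heap B: target g' = 0⊕0 = 0, but every legal move changes the Grundy value (mex property), so 0 moves.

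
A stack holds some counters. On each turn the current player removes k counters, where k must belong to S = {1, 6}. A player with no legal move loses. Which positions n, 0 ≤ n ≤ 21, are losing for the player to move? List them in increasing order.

0, 2, 4, 7, 9, 11, 14, 16, 18, 21

n :  0  1  2  3  4  5  6  7  8  9 10 11 12 13 14 15 16 17 18 19 20 21
G :  0  1  0  1  0  1  2  0  1  0  1  0  1  2  0  1  0  1  0  1  2  0
P-positions are exactly the n with G(n) = 0.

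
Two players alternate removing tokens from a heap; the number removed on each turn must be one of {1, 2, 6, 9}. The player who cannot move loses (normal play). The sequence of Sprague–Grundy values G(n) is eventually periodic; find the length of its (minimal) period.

n :  0  1  2  3  4  5  6  7  8  9 10 11 12 13 14 15 16 17
G :  0  1  2  0  1  2  3  0  1  2  0  1  2  3  0  1  2  0
G(n+7) = G(n) holds for n = 0,…,8 (a full window of length max(S) = 9), so the sequence is purely periodic with period 7.

7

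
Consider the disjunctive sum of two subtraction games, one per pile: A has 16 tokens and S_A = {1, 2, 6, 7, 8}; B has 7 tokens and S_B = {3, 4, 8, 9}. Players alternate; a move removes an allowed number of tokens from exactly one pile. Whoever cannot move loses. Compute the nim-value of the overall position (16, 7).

Pile A, S = {1, 2, 6, 7, 8}:
n :  0  1  2  3  4  5  6  7  8  9 10 11 12 13 14 15 16
G :  0  1  2  0  1  2  3  4  5  3  4  5  0  1  2  0  1
G_A(16) = 1.
Pile B, S = {3, 4, 8, 9}:
G(0) = 0
G(1) = mex{} = 0
G(2) = mex{} = 0
G(3) = mex{0} = 1
G(4) = mex{0,0} = 1
G(5) = mex{0,0} = 1
G(6) = mex{1,0} = 2
G(7) = mex{1,1} = 0
G_B(7) = 0.
Combined Grundy value = 1 ⊕ 0 = 1.

1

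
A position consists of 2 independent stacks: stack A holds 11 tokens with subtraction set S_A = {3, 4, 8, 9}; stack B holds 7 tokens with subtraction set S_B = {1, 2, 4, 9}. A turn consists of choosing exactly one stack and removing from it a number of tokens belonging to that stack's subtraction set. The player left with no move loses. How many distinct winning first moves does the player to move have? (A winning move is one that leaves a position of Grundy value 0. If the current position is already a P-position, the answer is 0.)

1

Stack A, S = {3, 4, 8, 9}:
n :  0  1  2  3  4  5  6  7  8  9 10 11
G :  0  0  0  1  1  1  2  0  2  3  1  3
G_A(11) = 3.
Stack B, S = {1, 2, 4, 9}:
n : 0 1 2 3 4 5 6 7
G : 0 1 2 0 1 2 0 1
G_B(7) = 1.
Combined Grundy value = 3 ⊕ 1 = 2.
A winning move leaves total XOR = 0, i.e. changes one component's Grundy value g to g ⊕ X where X is the current total.
Stack A: need g' = 3⊕2 = 1. Options: 11−3→G=2, 11−4→G=0, 11−8→G=1, 11−9→G=0. Hits: 1.
Stack B: need g' = 1⊕2 = 3. Options: 7−1→G=0, 7−2→G=2, 7−4→G=0. Hits: 0.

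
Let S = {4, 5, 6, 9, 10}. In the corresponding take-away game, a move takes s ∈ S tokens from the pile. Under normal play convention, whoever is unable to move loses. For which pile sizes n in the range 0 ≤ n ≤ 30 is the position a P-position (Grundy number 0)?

n :  0  1  2  3  4  5  6  7  8  9 10 11 12 13 14 15 16 17 18 19 20 21 22 23 24 25 26 27 28 29 30
G :  0  0  0  0  1  1  1  1  2  2  2  2  3  3  0  0  0  0  1  1  1  1  2  2  2  2  3  3  0  0  0
P-positions are exactly the n with G(n) = 0.

0, 1, 2, 3, 14, 15, 16, 17, 28, 29, 30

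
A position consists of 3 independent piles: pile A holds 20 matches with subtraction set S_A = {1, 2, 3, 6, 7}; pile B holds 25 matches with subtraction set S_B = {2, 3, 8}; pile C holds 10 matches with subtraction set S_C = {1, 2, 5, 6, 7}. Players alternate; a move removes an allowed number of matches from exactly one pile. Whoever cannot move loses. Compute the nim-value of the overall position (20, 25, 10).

4

Pile A, S = {1, 2, 3, 6, 7}:
G(0) = 0
G(1) = mex{0} = 1
G(2) = mex{1,0} = 2
G(3) = mex{2,1,0} = 3
G(4) = mex{3,2,1} = 0
G(5) = mex{0,3,2} = 1
G(6) = mex{1,0,3,0} = 2
G(7) = mex{2,1,0,1,0} = 3
G(8) = mex{3,2,1,2,1} = 0
G(9) = mex{0,3,2,3,2} = 1
G(10) = mex{1,0,3,0,3} = 2
G(11) = mex{2,1,0,1,0} = 3
G(12) = mex{3,2,1,2,1} = 0
G(13) = mex{0,3,2,3,2} = 1
G(14) = mex{1,0,3,0,3} = 2
G(15) = mex{2,1,0,1,0} = 3
G(16) = mex{3,2,1,2,1} = 0
G(17) = mex{0,3,2,3,2} = 1
G(18) = mex{1,0,3,0,3} = 2
G(19) = mex{2,1,0,1,0} = 3
G(20) = mex{3,2,1,2,1} = 0
G_A(20) = 0.
Pile B, S = {2, 3, 8}:
n :  0  1  2  3  4  5  6  7  8  9 10 11 12 13 14 15 16 17 18 19 20 21 22 23 24 25
G :  0  0  1  1  2  0  0  1  1  2  0  0  1  1  2  0  0  1  1  2  0  0  1  1  2  0
G_B(25) = 0.
Pile C, S = {1, 2, 5, 6, 7}:
n :  0  1  2  3  4  5  6  7  8  9 10
G :  0  1  2  0  1  2  3  4  5  3  4
G_C(10) = 4.
Combined Grundy value = 0 ⊕ 0 ⊕ 4 = 4.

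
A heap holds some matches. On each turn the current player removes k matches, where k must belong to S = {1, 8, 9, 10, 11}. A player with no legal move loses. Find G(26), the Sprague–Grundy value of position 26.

n :  0  1  2  3  4  5  6  7  8  9 10 11 12 13 14 15 16 17 18 19 20 21 22 23 24 25 26
G :  0  1  0  1  0  1  0  1  2  3  2  3  2  3  2  3  4  5  0  1  0  1  0  1  0  1  2

2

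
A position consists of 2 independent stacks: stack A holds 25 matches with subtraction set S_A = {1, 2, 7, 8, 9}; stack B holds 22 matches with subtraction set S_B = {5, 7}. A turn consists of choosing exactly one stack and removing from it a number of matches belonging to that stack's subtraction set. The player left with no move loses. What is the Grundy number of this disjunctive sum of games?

1

Stack A, S = {1, 2, 7, 8, 9}:
n :  0  1  2  3  4  5  6  7  8  9 10 11 12 13 14 15 16 17 18 19 20 21 22 23 24 25
G :  0  1  2  0  1  2  0  1  2  3  4  5  3  4  5  3  0  1  2  0  1  2  0  1  2  3
G_A(25) = 3.
Stack B, S = {5, 7}:
n :  0  1  2  3  4  5  6  7  8  9 10 11 12 13 14 15 16 17 18 19 20 21 22
G :  0  0  0  0  0  1  1  1  1  1  2  2  0  0  0  0  0  1  1  1  1  1  2
G_B(22) = 2.
Combined Grundy value = 3 ⊕ 2 = 1.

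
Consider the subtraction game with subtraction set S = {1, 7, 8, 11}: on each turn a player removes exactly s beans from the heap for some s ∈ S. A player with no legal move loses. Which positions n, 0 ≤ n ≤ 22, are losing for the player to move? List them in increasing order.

0, 2, 4, 6, 16, 18, 20, 22

n :  0  1  2  3  4  5  6  7  8  9 10 11 12 13 14 15 16 17 18 19 20 21 22
G :  0  1  0  1  0  1  0  1  2  3  2  3  2  3  2  3  0  1  0  1  0  1  0
P-positions are exactly the n with G(n) = 0.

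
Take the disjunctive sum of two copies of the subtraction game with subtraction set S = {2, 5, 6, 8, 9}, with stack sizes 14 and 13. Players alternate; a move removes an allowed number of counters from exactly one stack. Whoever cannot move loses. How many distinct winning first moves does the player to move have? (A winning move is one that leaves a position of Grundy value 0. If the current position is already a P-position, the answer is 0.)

3

All stacks use S = {2, 5, 6, 8, 9}:
G(0) = 0
G(1) = mex{} = 0
G(2) = mex{0} = 1
G(3) = mex{0} = 1
G(4) = mex{1} = 0
G(5) = mex{1,0} = 2
G(6) = mex{0,0,0} = 1
G(7) = mex{2,1,0} = 3
G(8) = mex{1,1,1,0} = 2
G(9) = mex{3,0,1,0,0} = 2
G(10) = mex{2,2,0,1,0} = 3
G(11) = mex{2,1,2,1,1} = 0
G(12) = mex{3,3,1,0,1} = 2
G(13) = mex{0,2,3,2,0} = 1
G(14) = mex{2,2,2,1,2} = 0
Stack A: G(14) = 0.
Stack B: G(13) = 1.
Combined Grundy value = 0 ⊕ 1 = 1.
A winning move leaves total XOR = 0, i.e. changes one component's Grundy value g to g ⊕ X where X is the current total.
Stack A: need g' = 0⊕1 = 1. Options: 14−2→G=2, 14−5→G=2, 14−6→G=2, 14−8→G=1, 14−9→G=2. Hits: 1.
Stack B: need g' = 1⊕1 = 0. Options: 13−2→G=0, 13−5→G=2, 13−6→G=3, 13−8→G=2, 13−9→G=0. Hits: 2.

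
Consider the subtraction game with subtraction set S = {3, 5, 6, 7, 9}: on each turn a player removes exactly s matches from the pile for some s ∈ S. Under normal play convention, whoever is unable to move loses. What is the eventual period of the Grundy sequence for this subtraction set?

n :  0  1  2  3  4  5  6  7  8  9 10 11 12 13 14 15 16 17 18 19 20 21 22 23 24 25
G :  0  0  0  1  1  1  2  2  2  3  3  3  0  0  0  1  1  1  2  2  2  3  3  3  0  0
G(n+12) = G(n) holds for n = 0,…,8 (a full window of length max(S) = 9), so the sequence is purely periodic with period 12.

12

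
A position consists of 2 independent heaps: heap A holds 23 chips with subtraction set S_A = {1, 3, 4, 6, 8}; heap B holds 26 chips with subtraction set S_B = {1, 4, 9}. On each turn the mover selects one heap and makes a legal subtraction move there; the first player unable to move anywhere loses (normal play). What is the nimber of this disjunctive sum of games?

Heap A, S = {1, 3, 4, 6, 8}:
G(0) = 0
G(1) = mex{0} = 1
G(2) = mex{1} = 0
G(3) = mex{0,0} = 1
G(4) = mex{1,1,0} = 2
G(5) = mex{2,0,1} = 3
G(6) = mex{3,1,0,0} = 2
G(7) = mex{2,2,1,1} = 0
G(8) = mex{0,3,2,0,0} = 1
G(9) = mex{1,2,3,1,1} = 0
G(10) = mex{0,0,2,2,0} = 1
G(11) = mex{1,1,0,3,1} = 2
G(12) = mex{2,0,1,2,2} = 3
G(13) = mex{3,1,0,0,3} = 2
G(14) = mex{2,2,1,1,2} = 0
G(15) = mex{0,3,2,0,0} = 1
G(16) = mex{1,2,3,1,1} = 0
G(17) = mex{0,0,2,2,0} = 1
G(18) = mex{1,1,0,3,1} = 2
G(19) = mex{2,0,1,2,2} = 3
G(20) = mex{3,1,0,0,3} = 2
G(21) = mex{2,2,1,1,2} = 0
G(22) = mex{0,3,2,0,0} = 1
G(23) = mex{1,2,3,1,1} = 0
G_A(23) = 0.
Heap B, S = {1, 4, 9}:
n :  0  1  2  3  4  5  6  7  8  9 10 11 12 13 14 15 16 17 18 19 20 21 22 23 24 25 26
G :  0  1  0  1  2  0  1  0  1  2  0  1  0  1  2  0  1  0  1  2  0  1  0  1  2  0  1
G_B(26) = 1.
Combined Grundy value = 0 ⊕ 1 = 1.

1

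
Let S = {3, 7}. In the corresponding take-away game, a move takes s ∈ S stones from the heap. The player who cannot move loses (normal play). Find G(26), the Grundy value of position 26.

0

n :  0  1  2  3  4  5  6  7  8  9 10 11 12 13 14 15 16 17 18 19 20 21 22 23 24 25 26
G :  0  0  0  1  1  1  0  2  2  1  0  0  0  1  1  1  0  2  2  1  0  0  0  1  1  1  0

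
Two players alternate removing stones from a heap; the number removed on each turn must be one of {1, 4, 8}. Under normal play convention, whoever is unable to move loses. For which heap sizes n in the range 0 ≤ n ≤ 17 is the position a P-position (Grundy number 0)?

0, 2, 5, 7, 12, 14, 17

G(0) = 0
G(1) = mex{0} = 1
G(2) = mex{1} = 0
G(3) = mex{0} = 1
G(4) = mex{1,0} = 2
G(5) = mex{2,1} = 0
G(6) = mex{0,0} = 1
G(7) = mex{1,1} = 0
G(8) = mex{0,2,0} = 1
G(9) = mex{1,0,1} = 2
G(10) = mex{2,1,0} = 3
G(11) = mex{3,0,1} = 2
G(12) = mex{2,1,2} = 0
G(13) = mex{0,2,0} = 1
G(14) = mex{1,3,1} = 0
G(15) = mex{0,2,0} = 1
G(16) = mex{1,0,1} = 2
G(17) = mex{2,1,2} = 0
P-positions are exactly the n with G(n) = 0.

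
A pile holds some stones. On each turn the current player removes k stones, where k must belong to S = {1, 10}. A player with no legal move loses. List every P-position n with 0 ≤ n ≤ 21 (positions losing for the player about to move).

G(0) = 0
G(1) = mex{0} = 1
G(2) = mex{1} = 0
G(3) = mex{0} = 1
G(4) = mex{1} = 0
G(5) = mex{0} = 1
G(6) = mex{1} = 0
G(7) = mex{0} = 1
G(8) = mex{1} = 0
G(9) = mex{0} = 1
G(10) = mex{1,0} = 2
G(11) = mex{2,1} = 0
G(12) = mex{0,0} = 1
G(13) = mex{1,1} = 0
G(14) = mex{0,0} = 1
G(15) = mex{1,1} = 0
G(16) = mex{0,0} = 1
G(17) = mex{1,1} = 0
G(18) = mex{0,0} = 1
G(19) = mex{1,1} = 0
G(20) = mex{0,2} = 1
G(21) = mex{1,0} = 2
P-positions are exactly the n with G(n) = 0.

0, 2, 4, 6, 8, 11, 13, 15, 17, 19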